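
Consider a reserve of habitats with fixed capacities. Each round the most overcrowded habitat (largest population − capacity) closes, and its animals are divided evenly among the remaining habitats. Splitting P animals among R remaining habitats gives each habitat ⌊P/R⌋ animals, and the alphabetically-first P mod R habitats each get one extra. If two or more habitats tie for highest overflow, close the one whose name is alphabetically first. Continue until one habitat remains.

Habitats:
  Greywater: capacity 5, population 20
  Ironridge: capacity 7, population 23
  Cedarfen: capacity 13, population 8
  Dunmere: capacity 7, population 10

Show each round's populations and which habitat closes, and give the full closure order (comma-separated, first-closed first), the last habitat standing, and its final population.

Closure order: Ironridge, Greywater, Dunmere
Last habitat: Cedarfen with 61 animals

Round 1: Cedarfen=8 Dunmere=10 Greywater=20 Ironridge=23 → close Ironridge (overflow 16)
  23÷3 = 7 each, +1 to first 2
Round 2: Cedarfen=16 Dunmere=18 Greywater=27 → close Greywater (overflow 22)
  27÷2 = 13 each, +1 to first 1
Round 3: Cedarfen=30 Dunmere=31 → close Dunmere (overflow 24)
  31÷1 = 31 each, +1 to first 0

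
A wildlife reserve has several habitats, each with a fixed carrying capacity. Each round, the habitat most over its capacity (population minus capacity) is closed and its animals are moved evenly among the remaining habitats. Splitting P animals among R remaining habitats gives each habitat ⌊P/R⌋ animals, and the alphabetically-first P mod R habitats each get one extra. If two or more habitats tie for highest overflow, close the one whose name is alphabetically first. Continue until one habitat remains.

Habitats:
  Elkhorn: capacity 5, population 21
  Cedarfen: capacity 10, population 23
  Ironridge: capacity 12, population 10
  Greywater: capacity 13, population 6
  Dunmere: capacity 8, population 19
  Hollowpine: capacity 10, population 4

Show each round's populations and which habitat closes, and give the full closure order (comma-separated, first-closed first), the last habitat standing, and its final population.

Closure order: Elkhorn, Cedarfen, Dunmere, Ironridge, Greywater
Last habitat: Hollowpine with 83 animals

Round 1: Cedarfen=23 Dunmere=19 Elkhorn=21 Greywater=6 Hollowpine=4 Ironridge=10 → close Elkhorn (overflow 16)
  21÷5 = 4 each, +1 to first 1
Round 2: Cedarfen=28 Dunmere=23 Greywater=10 Hollowpine=8 Ironridge=14 → close Cedarfen (overflow 18)
  28÷4 = 7 each, +1 to first 0
Round 3: Dunmere=30 Greywater=17 Hollowpine=15 Ironridge=21 → close Dunmere (overflow 22)
  30÷3 = 10 each, +1 to first 0
Round 4: Greywater=27 Hollowpine=25 Ironridge=31 → close Ironridge (overflow 19)
  31÷2 = 15 each, +1 to first 1
Round 5: Greywater=43 Hollowpine=40 → close Greywater (overflow 30)
  43÷1 = 43 each, +1 to first 0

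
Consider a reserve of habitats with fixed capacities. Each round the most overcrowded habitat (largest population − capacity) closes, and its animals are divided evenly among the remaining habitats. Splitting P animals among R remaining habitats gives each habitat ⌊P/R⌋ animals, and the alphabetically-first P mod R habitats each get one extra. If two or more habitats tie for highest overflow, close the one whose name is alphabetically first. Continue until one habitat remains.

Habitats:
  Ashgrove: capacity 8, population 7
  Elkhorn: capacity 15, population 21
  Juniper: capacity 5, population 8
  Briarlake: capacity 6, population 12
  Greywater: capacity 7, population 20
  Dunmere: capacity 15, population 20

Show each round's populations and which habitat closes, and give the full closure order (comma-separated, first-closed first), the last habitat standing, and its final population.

Round 1: Ashgrove=7 Briarlake=12 Dunmere=20 Elkhorn=21 Greywater=20 Juniper=8 → close Greywater (overflow 13)
  20÷5 = 4 each, +1 to first 0
Round 2: Ashgrove=11 Briarlake=16 Dunmere=24 Elkhorn=25 Juniper=12 → close Briarlake (overflow 10)
  16÷4 = 4 each, +1 to first 0
Round 3: Ashgrove=15 Dunmere=28 Elkhorn=29 Juniper=16 → close Elkhorn (overflow 14)
  29÷3 = 9 each, +1 to first 2
Round 4: Ashgrove=25 Dunmere=38 Juniper=25 → close Dunmere (overflow 23)
  38÷2 = 19 each, +1 to first 0
Round 5: Ashgrove=44 Juniper=44 → close Juniper (overflow 39)
  44÷1 = 44 each, +1 to first 0

Closure order: Greywater, Briarlake, Elkhorn, Dunmere, Juniper
Last habitat: Ashgrove with 88 animals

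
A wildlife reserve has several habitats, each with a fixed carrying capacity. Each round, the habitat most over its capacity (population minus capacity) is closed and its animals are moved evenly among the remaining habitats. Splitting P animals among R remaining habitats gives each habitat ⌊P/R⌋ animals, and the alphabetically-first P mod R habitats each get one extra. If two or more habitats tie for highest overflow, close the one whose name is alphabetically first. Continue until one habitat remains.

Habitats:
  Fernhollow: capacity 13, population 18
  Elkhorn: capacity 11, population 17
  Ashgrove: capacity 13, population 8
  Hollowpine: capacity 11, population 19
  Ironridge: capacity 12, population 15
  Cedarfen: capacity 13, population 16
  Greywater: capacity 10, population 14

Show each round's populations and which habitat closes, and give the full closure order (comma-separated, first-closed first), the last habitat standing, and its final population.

Round 1: Ashgrove=8 Cedarfen=16 Elkhorn=17 Fernhollow=18 Greywater=14 Hollowpine=19 Ironridge=15 → close Hollowpine (overflow 8)
  19÷6 = 3 each, +1 to first 1
Round 2: Ashgrove=12 Cedarfen=19 Elkhorn=20 Fernhollow=21 Greywater=17 Ironridge=18 → close Elkhorn (overflow 9)
  20÷5 = 4 each, +1 to first 0
Round 3: Ashgrove=16 Cedarfen=23 Fernhollow=25 Greywater=21 Ironridge=22 → close Fernhollow (overflow 12)
  25÷4 = 6 each, +1 to first 1
Round 4: Ashgrove=23 Cedarfen=29 Greywater=27 Ironridge=28 → close Greywater (overflow 17)
  27÷3 = 9 each, +1 to first 0
Round 5: Ashgrove=32 Cedarfen=38 Ironridge=37 → close Cedarfen (overflow 25)
  38÷2 = 19 each, +1 to first 0
Round 6: Ashgrove=51 Ironridge=56 → close Ironridge (overflow 44)
  56÷1 = 56 each, +1 to first 0

Closure order: Hollowpine, Elkhorn, Fernhollow, Greywater, Cedarfen, Ironridge
Last habitat: Ashgrove with 107 animals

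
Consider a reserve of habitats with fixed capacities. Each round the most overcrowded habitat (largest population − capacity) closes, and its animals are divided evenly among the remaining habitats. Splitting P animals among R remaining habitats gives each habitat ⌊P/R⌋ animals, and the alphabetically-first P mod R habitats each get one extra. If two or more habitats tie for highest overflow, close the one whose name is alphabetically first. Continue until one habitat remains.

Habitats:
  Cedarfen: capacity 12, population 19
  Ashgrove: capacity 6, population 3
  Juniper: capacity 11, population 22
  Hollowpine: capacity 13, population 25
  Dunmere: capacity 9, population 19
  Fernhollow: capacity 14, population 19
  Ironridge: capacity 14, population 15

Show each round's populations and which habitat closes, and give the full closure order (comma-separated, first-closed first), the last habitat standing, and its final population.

Round 1: Ashgrove=3 Cedarfen=19 Dunmere=19 Fernhollow=19 Hollowpine=25 Ironridge=15 Juniper=22 → close Hollowpine (overflow 12)
  25÷6 = 4 each, +1 to first 1
Round 2: Ashgrove=8 Cedarfen=23 Dunmere=23 Fernhollow=23 Ironridge=19 Juniper=26 → close Juniper (overflow 15)
  26÷5 = 5 each, +1 to first 1
Round 3: Ashgrove=14 Cedarfen=28 Dunmere=28 Fernhollow=28 Ironridge=24 → close Dunmere (overflow 19)
  28÷4 = 7 each, +1 to first 0
Round 4: Ashgrove=21 Cedarfen=35 Fernhollow=35 Ironridge=31 → close Cedarfen (overflow 23)
  35÷3 = 11 each, +1 to first 2
Round 5: Ashgrove=33 Fernhollow=47 Ironridge=42 → close Fernhollow (overflow 33)
  47÷2 = 23 each, +1 to first 1
Round 6: Ashgrove=57 Ironridge=65 → close Ashgrove (overflow 51)
  57÷1 = 57 each, +1 to first 0

Closure order: Hollowpine, Juniper, Dunmere, Cedarfen, Fernhollow, Ashgrove
Last habitat: Ironridge with 122 animals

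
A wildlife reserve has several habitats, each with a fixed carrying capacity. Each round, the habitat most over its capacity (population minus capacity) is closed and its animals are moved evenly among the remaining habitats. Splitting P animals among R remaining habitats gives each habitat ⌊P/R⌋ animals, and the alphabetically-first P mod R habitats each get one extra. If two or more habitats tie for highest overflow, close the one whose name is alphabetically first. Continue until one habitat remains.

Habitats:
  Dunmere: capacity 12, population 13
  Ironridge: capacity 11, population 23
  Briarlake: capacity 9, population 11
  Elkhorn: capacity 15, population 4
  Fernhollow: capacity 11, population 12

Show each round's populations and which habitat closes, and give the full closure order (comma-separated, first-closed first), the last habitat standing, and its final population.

Round 1: Briarlake=11 Dunmere=13 Elkhorn=4 Fernhollow=12 Ironridge=23 → close Ironridge (overflow 12)
  23÷4 = 5 each, +1 to first 3
Round 2: Briarlake=17 Dunmere=19 Elkhorn=10 Fernhollow=17 → close Briarlake (overflow 8)
  17÷3 = 5 each, +1 to first 2
Round 3: Dunmere=25 Elkhorn=16 Fernhollow=22 → close Dunmere (overflow 13)
  25÷2 = 12 each, +1 to first 1
Round 4: Elkhorn=29 Fernhollow=34 → close Fernhollow (overflow 23)
  34÷1 = 34 each, +1 to first 0

Closure order: Ironridge, Briarlake, Dunmere, Fernhollow
Last habitat: Elkhorn with 63 animals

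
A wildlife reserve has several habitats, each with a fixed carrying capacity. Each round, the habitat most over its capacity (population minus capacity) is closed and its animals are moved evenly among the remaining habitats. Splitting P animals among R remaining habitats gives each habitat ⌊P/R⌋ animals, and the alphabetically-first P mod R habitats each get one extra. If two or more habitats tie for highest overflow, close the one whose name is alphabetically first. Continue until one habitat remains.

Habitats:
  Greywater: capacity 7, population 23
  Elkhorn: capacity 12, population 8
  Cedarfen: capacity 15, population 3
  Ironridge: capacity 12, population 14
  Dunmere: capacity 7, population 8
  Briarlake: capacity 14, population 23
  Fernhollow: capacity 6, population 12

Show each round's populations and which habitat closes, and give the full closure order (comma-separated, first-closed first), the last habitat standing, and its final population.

Round 1: Briarlake=23 Cedarfen=3 Dunmere=8 Elkhorn=8 Fernhollow=12 Greywater=23 Ironridge=14 → close Greywater (overflow 16)
  23÷6 = 3 each, +1 to first 5
Round 2: Briarlake=27 Cedarfen=7 Dunmere=12 Elkhorn=12 Fernhollow=16 Ironridge=17 → close Briarlake (overflow 13)
  27÷5 = 5 each, +1 to first 2
Round 3: Cedarfen=13 Dunmere=18 Elkhorn=17 Fernhollow=21 Ironridge=22 → close Fernhollow (overflow 15)
  21÷4 = 5 each, +1 to first 1
Round 4: Cedarfen=19 Dunmere=23 Elkhorn=22 Ironridge=27 → close Dunmere (overflow 16)
  23÷3 = 7 each, +1 to first 2
Round 5: Cedarfen=27 Elkhorn=30 Ironridge=34 → close Ironridge (overflow 22)
  34÷2 = 17 each, +1 to first 0
Round 6: Cedarfen=44 Elkhorn=47 → close Elkhorn (overflow 35)
  47÷1 = 47 each, +1 to first 0

Closure order: Greywater, Briarlake, Fernhollow, Dunmere, Ironridge, Elkhorn
Last habitat: Cedarfen with 91 animals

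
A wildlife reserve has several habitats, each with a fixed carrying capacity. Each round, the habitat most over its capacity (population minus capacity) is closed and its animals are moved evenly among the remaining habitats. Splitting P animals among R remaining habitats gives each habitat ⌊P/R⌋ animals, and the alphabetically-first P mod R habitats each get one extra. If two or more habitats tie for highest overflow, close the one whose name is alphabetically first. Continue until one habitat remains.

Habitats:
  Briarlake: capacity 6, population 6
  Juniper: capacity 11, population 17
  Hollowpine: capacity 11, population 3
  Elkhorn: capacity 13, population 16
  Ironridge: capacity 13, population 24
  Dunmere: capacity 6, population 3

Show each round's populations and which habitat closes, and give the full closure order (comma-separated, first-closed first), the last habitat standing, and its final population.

Round 1: Briarlake=6 Dunmere=3 Elkhorn=16 Hollowpine=3 Ironridge=24 Juniper=17 → close Ironridge (overflow 11)
  24÷5 = 4 each, +1 to first 4
Round 2: Briarlake=11 Dunmere=8 Elkhorn=21 Hollowpine=8 Juniper=21 → close Juniper (overflow 10)
  21÷4 = 5 each, +1 to first 1
Round 3: Briarlake=17 Dunmere=13 Elkhorn=26 Hollowpine=13 → close Elkhorn (overflow 13)
  26÷3 = 8 each, +1 to first 2
Round 4: Briarlake=26 Dunmere=22 Hollowpine=21 → close Briarlake (overflow 20)
  26÷2 = 13 each, +1 to first 0
Round 5: Dunmere=35 Hollowpine=34 → close Dunmere (overflow 29)
  35÷1 = 35 each, +1 to first 0

Closure order: Ironridge, Juniper, Elkhorn, Briarlake, Dunmere
Last habitat: Hollowpine with 69 animals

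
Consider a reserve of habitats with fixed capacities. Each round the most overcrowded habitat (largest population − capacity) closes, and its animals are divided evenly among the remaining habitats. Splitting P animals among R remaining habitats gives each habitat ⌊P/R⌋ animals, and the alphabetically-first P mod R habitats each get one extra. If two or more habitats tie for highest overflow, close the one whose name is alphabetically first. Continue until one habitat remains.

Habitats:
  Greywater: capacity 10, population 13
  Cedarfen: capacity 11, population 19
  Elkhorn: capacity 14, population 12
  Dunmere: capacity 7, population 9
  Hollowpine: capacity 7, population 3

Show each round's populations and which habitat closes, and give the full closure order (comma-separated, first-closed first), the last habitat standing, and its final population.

Round 1: Cedarfen=19 Dunmere=9 Elkhorn=12 Greywater=13 Hollowpine=3 → close Cedarfen (overflow 8)
  19÷4 = 4 each, +1 to first 3
Round 2: Dunmere=14 Elkhorn=17 Greywater=18 Hollowpine=7 → close Greywater (overflow 8)
  18÷3 = 6 each, +1 to first 0
Round 3: Dunmere=20 Elkhorn=23 Hollowpine=13 → close Dunmere (overflow 13)
  20÷2 = 10 each, +1 to first 0
Round 4: Elkhorn=33 Hollowpine=23 → close Elkhorn (overflow 19)
  33÷1 = 33 each, +1 to first 0

Closure order: Cedarfen, Greywater, Dunmere, Elkhorn
Last habitat: Hollowpine with 56 animals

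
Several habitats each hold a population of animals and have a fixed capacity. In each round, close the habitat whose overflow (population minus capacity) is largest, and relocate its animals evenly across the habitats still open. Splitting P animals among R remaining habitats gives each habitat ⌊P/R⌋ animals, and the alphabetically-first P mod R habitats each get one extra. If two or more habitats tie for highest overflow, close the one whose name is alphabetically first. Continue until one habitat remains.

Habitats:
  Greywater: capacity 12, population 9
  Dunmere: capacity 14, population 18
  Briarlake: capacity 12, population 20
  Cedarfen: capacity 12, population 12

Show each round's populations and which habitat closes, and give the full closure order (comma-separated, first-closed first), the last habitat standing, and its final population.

Round 1: Briarlake=20 Cedarfen=12 Dunmere=18 Greywater=9 → close Briarlake (overflow 8)
  20÷3 = 6 each, +1 to first 2
Round 2: Cedarfen=19 Dunmere=25 Greywater=15 → close Dunmere (overflow 11)
  25÷2 = 12 each, +1 to first 1
Round 3: Cedarfen=32 Greywater=27 → close Cedarfen (overflow 20)
  32÷1 = 32 each, +1 to first 0

Closure order: Briarlake, Dunmere, Cedarfen
Last habitat: Greywater with 59 animals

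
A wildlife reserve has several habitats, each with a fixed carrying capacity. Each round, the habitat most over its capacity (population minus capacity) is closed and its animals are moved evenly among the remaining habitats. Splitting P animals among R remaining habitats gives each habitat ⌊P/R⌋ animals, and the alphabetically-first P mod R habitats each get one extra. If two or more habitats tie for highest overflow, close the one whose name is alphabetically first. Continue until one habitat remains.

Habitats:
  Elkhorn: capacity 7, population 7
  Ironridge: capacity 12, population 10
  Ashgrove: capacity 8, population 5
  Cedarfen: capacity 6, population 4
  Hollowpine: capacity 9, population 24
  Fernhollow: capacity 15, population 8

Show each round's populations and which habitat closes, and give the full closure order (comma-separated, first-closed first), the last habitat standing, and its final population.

Closure order: Hollowpine, Elkhorn, Cedarfen, Ashgrove, Ironridge
Last habitat: Fernhollow with 58 animals

Round 1: Ashgrove=5 Cedarfen=4 Elkhorn=7 Fernhollow=8 Hollowpine=24 Ironridge=10 → close Hollowpine (overflow 15)
  24÷5 = 4 each, +1 to first 4
Round 2: Ashgrove=10 Cedarfen=9 Elkhorn=12 Fernhollow=13 Ironridge=14 → close Elkhorn (overflow 5)
  12÷4 = 3 each, +1 to first 0
Round 3: Ashgrove=13 Cedarfen=12 Fernhollow=16 Ironridge=17 → close Cedarfen (overflow 6)
  12÷3 = 4 each, +1 to first 0
Round 4: Ashgrove=17 Fernhollow=20 Ironridge=21 → close Ashgrove (overflow 9)
  17÷2 = 8 each, +1 to first 1
Round 5: Fernhollow=29 Ironridge=29 → close Ironridge (overflow 17)
  29÷1 = 29 each, +1 to first 0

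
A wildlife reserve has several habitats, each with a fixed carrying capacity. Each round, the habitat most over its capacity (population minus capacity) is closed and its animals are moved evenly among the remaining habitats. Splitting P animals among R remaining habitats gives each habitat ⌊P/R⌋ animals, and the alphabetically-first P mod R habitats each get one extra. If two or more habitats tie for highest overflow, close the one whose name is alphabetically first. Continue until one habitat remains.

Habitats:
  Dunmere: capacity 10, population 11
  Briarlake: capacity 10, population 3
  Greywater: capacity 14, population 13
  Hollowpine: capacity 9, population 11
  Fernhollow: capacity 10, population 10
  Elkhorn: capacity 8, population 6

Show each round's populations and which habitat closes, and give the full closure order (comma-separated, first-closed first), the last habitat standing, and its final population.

Round 1: Briarlake=3 Dunmere=11 Elkhorn=6 Fernhollow=10 Greywater=13 Hollowpine=11 → close Hollowpine (overflow 2)
  11÷5 = 2 each, +1 to first 1
Round 2: Briarlake=6 Dunmere=13 Elkhorn=8 Fernhollow=12 Greywater=15 → close Dunmere (overflow 3)
  13÷4 = 3 each, +1 to first 1
Round 3: Briarlake=10 Elkhorn=11 Fernhollow=15 Greywater=18 → close Fernhollow (overflow 5)
  15÷3 = 5 each, +1 to first 0
Round 4: Briarlake=15 Elkhorn=16 Greywater=23 → close Greywater (overflow 9)
  23÷2 = 11 each, +1 to first 1
Round 5: Briarlake=27 Elkhorn=27 → close Elkhorn (overflow 19)
  27÷1 = 27 each, +1 to first 0

Closure order: Hollowpine, Dunmere, Fernhollow, Greywater, Elkhorn
Last habitat: Briarlake with 54 animals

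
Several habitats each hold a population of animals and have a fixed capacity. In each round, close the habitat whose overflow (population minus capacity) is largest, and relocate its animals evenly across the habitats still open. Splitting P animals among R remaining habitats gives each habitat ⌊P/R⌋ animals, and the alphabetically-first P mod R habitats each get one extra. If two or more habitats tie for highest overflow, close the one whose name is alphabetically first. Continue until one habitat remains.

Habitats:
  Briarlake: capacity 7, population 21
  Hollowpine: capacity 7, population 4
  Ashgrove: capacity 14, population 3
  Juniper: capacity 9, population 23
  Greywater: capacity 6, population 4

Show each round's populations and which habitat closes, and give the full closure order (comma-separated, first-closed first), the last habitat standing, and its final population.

Closure order: Briarlake, Juniper, Greywater, Hollowpine
Last habitat: Ashgrove with 55 animals

Round 1: Ashgrove=3 Briarlake=21 Greywater=4 Hollowpine=4 Juniper=23 → close Briarlake (overflow 14)
  21÷4 = 5 each, +1 to first 1
Round 2: Ashgrove=9 Greywater=9 Hollowpine=9 Juniper=28 → close Juniper (overflow 19)
  28÷3 = 9 each, +1 to first 1
Round 3: Ashgrove=19 Greywater=18 Hollowpine=18 → close Greywater (overflow 12)
  18÷2 = 9 each, +1 to first 0
Round 4: Ashgrove=28 Hollowpine=27 → close Hollowpine (overflow 20)
  27÷1 = 27 each, +1 to first 0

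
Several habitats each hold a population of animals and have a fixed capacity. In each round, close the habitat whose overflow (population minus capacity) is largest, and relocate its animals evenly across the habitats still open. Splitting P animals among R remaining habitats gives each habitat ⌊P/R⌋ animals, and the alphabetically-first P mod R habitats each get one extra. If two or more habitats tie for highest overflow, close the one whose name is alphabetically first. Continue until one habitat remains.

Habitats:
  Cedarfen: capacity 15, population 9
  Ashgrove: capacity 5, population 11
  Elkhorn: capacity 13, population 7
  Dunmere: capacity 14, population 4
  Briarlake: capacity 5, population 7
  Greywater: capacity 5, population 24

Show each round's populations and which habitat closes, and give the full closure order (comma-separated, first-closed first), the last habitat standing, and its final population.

Closure order: Greywater, Ashgrove, Briarlake, Cedarfen, Elkhorn
Last habitat: Dunmere with 62 animals

Round 1: Ashgrove=11 Briarlake=7 Cedarfen=9 Dunmere=4 Elkhorn=7 Greywater=24 → close Greywater (overflow 19)
  24÷5 = 4 each, +1 to first 4
Round 2: Ashgrove=16 Briarlake=12 Cedarfen=14 Dunmere=9 Elkhorn=11 → close Ashgrove (overflow 11)
  16÷4 = 4 each, +1 to first 0
Round 3: Briarlake=16 Cedarfen=18 Dunmere=13 Elkhorn=15 → close Briarlake (overflow 11)
  16÷3 = 5 each, +1 to first 1
Round 4: Cedarfen=24 Dunmere=18 Elkhorn=20 → close Cedarfen (overflow 9)
  24÷2 = 12 each, +1 to first 0
Round 5: Dunmere=30 Elkhorn=32 → close Elkhorn (overflow 19)
  32÷1 = 32 each, +1 to first 0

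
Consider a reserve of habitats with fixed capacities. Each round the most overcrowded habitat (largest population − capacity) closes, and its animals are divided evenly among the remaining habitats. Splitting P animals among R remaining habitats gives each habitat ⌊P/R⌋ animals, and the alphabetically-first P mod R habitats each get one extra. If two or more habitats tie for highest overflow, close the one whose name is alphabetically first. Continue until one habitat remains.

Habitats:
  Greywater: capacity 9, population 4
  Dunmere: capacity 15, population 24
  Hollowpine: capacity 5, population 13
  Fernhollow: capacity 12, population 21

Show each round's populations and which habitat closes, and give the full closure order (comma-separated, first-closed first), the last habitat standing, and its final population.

Round 1: Dunmere=24 Fernhollow=21 Greywater=4 Hollowpine=13 → close Dunmere (overflow 9)
  24÷3 = 8 each, +1 to first 0
Round 2: Fernhollow=29 Greywater=12 Hollowpine=21 → close Fernhollow (overflow 17)
  29÷2 = 14 each, +1 to first 1
Round 3: Greywater=27 Hollowpine=35 → close Hollowpine (overflow 30)
  35÷1 = 35 each, +1 to first 0

Closure order: Dunmere, Fernhollow, Hollowpine
Last habitat: Greywater with 62 animals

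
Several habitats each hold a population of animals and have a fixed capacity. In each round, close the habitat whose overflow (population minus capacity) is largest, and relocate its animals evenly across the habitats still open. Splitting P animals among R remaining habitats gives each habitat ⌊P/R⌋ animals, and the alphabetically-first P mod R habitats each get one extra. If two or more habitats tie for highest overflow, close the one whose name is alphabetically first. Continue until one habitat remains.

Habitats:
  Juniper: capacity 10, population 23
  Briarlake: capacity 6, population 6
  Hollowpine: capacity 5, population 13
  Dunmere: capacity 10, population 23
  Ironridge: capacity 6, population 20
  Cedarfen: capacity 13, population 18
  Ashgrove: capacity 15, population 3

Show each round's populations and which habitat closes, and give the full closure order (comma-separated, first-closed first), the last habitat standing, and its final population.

Closure order: Ironridge, Dunmere, Juniper, Hollowpine, Cedarfen, Briarlake
Last habitat: Ashgrove with 106 animals

Round 1: Ashgrove=3 Briarlake=6 Cedarfen=18 Dunmere=23 Hollowpine=13 Ironridge=20 Juniper=23 → close Ironridge (overflow 14)
  20÷6 = 3 each, +1 to first 2
Round 2: Ashgrove=7 Briarlake=10 Cedarfen=21 Dunmere=26 Hollowpine=16 Juniper=26 → close Dunmere (overflow 16)
  26÷5 = 5 each, +1 to first 1
Round 3: Ashgrove=13 Briarlake=15 Cedarfen=26 Hollowpine=21 Juniper=31 → close Juniper (overflow 21)
  31÷4 = 7 each, +1 to first 3
Round 4: Ashgrove=21 Briarlake=23 Cedarfen=34 Hollowpine=28 → close Hollowpine (overflow 23)
  28÷3 = 9 each, +1 to first 1
Round 5: Ashgrove=31 Briarlake=32 Cedarfen=43 → close Cedarfen (overflow 30)
  43÷2 = 21 each, +1 to first 1
Round 6: Ashgrove=53 Briarlake=53 → close Briarlake (overflow 47)
  53÷1 = 53 each, +1 to first 0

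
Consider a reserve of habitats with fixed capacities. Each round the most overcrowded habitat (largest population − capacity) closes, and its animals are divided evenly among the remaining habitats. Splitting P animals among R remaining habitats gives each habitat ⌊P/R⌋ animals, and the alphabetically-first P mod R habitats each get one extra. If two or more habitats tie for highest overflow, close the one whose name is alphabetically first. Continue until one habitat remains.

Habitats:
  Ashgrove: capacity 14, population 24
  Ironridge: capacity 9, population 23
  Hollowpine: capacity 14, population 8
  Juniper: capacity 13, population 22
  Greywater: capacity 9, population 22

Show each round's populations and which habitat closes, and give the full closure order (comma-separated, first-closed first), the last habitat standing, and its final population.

Round 1: Ashgrove=24 Greywater=22 Hollowpine=8 Ironridge=23 Juniper=22 → close Ironridge (overflow 14)
  23÷4 = 5 each, +1 to first 3
Round 2: Ashgrove=30 Greywater=28 Hollowpine=14 Juniper=27 → close Greywater (overflow 19)
  28÷3 = 9 each, +1 to first 1
Round 3: Ashgrove=40 Hollowpine=23 Juniper=36 → close Ashgrove (overflow 26)
  40÷2 = 20 each, +1 to first 0
Round 4: Hollowpine=43 Juniper=56 → close Juniper (overflow 43)
  56÷1 = 56 each, +1 to first 0

Closure order: Ironridge, Greywater, Ashgrove, Juniper
Last habitat: Hollowpine with 99 animals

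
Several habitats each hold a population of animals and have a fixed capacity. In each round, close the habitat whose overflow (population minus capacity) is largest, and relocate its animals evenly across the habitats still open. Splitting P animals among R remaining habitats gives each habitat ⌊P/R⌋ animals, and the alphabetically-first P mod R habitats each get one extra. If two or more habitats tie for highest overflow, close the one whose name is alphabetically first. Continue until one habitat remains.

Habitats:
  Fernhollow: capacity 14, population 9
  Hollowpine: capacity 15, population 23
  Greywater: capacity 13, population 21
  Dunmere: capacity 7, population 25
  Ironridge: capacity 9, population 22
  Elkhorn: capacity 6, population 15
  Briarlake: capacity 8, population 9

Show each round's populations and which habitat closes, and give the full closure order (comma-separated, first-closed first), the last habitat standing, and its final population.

Closure order: Dunmere, Ironridge, Elkhorn, Greywater, Hollowpine, Briarlake
Last habitat: Fernhollow with 124 animals

Round 1: Briarlake=9 Dunmere=25 Elkhorn=15 Fernhollow=9 Greywater=21 Hollowpine=23 Ironridge=22 → close Dunmere (overflow 18)
  25÷6 = 4 each, +1 to first 1
Round 2: Briarlake=14 Elkhorn=19 Fernhollow=13 Greywater=25 Hollowpine=27 Ironridge=26 → close Ironridge (overflow 17)
  26÷5 = 5 each, +1 to first 1
Round 3: Briarlake=20 Elkhorn=24 Fernhollow=18 Greywater=30 Hollowpine=32 → close Elkhorn (overflow 18)
  24÷4 = 6 each, +1 to first 0
Round 4: Briarlake=26 Fernhollow=24 Greywater=36 Hollowpine=38 → close Greywater (overflow 23)
  36÷3 = 12 each, +1 to first 0
Round 5: Briarlake=38 Fernhollow=36 Hollowpine=50 → close Hollowpine (overflow 35)
  50÷2 = 25 each, +1 to first 0
Round 6: Briarlake=63 Fernhollow=61 → close Briarlake (overflow 55)
  63÷1 = 63 each, +1 to first 0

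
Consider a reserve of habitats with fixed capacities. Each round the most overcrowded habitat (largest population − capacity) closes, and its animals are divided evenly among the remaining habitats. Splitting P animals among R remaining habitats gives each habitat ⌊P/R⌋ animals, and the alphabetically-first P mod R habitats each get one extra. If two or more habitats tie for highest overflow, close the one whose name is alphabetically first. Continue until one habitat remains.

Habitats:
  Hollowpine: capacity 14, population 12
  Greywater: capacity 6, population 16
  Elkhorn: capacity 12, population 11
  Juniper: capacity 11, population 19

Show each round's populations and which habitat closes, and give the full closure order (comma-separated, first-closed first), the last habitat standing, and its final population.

Round 1: Elkhorn=11 Greywater=16 Hollowpine=12 Juniper=19 → close Greywater (overflow 10)
  16÷3 = 5 each, +1 to first 1
Round 2: Elkhorn=17 Hollowpine=17 Juniper=24 → close Juniper (overflow 13)
  24÷2 = 12 each, +1 to first 0
Round 3: Elkhorn=29 Hollowpine=29 → close Elkhorn (overflow 17)
  29÷1 = 29 each, +1 to first 0

Closure order: Greywater, Juniper, Elkhorn
Last habitat: Hollowpine with 58 animals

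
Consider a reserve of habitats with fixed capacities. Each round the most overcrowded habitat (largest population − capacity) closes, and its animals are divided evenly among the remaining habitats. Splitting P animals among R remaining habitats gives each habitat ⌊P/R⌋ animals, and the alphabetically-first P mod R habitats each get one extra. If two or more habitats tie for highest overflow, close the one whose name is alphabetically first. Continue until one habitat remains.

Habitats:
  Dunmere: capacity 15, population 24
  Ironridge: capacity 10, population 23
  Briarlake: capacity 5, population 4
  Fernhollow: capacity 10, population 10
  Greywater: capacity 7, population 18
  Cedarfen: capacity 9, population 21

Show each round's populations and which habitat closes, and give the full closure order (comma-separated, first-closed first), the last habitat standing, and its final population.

Round 1: Briarlake=4 Cedarfen=21 Dunmere=24 Fernhollow=10 Greywater=18 Ironridge=23 → close Ironridge (overflow 13)
  23÷5 = 4 each, +1 to first 3
Round 2: Briarlake=9 Cedarfen=26 Dunmere=29 Fernhollow=14 Greywater=22 → close Cedarfen (overflow 17)
  26÷4 = 6 each, +1 to first 2
Round 3: Briarlake=16 Dunmere=36 Fernhollow=20 Greywater=28 → close Dunmere (overflow 21)
  36÷3 = 12 each, +1 to first 0
Round 4: Briarlake=28 Fernhollow=32 Greywater=40 → close Greywater (overflow 33)
  40÷2 = 20 each, +1 to first 0
Round 5: Briarlake=48 Fernhollow=52 → close Briarlake (overflow 43)
  48÷1 = 48 each, +1 to first 0

Closure order: Ironridge, Cedarfen, Dunmere, Greywater, Briarlake
Last habitat: Fernhollow with 100 animals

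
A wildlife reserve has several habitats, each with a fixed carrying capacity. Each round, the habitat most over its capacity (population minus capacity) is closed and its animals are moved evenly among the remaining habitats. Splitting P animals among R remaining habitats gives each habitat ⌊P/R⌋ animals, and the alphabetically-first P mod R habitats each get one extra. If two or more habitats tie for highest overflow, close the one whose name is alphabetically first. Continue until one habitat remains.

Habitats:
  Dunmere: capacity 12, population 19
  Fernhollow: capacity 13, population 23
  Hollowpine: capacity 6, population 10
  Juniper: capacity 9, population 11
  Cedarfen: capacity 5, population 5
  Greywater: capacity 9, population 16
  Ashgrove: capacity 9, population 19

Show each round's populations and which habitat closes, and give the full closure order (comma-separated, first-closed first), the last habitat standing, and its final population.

Closure order: Ashgrove, Fernhollow, Dunmere, Greywater, Hollowpine, Cedarfen
Last habitat: Juniper with 103 animals

Round 1: Ashgrove=19 Cedarfen=5 Dunmere=19 Fernhollow=23 Greywater=16 Hollowpine=10 Juniper=11 → close Ashgrove (overflow 10)
  19÷6 = 3 each, +1 to first 1
Round 2: Cedarfen=9 Dunmere=22 Fernhollow=26 Greywater=19 Hollowpine=13 Juniper=14 → close Fernhollow (overflow 13)
  26÷5 = 5 each, +1 to first 1
Round 3: Cedarfen=15 Dunmere=27 Greywater=24 Hollowpine=18 Juniper=19 → close Dunmere (overflow 15)
  27÷4 = 6 each, +1 to first 3
Round 4: Cedarfen=22 Greywater=31 Hollowpine=25 Juniper=25 → close Greywater (overflow 22)
  31÷3 = 10 each, +1 to first 1
Round 5: Cedarfen=33 Hollowpine=35 Juniper=35 → close Hollowpine (overflow 29)
  35÷2 = 17 each, +1 to first 1
Round 6: Cedarfen=51 Juniper=52 → close Cedarfen (overflow 46)
  51÷1 = 51 each, +1 to first 0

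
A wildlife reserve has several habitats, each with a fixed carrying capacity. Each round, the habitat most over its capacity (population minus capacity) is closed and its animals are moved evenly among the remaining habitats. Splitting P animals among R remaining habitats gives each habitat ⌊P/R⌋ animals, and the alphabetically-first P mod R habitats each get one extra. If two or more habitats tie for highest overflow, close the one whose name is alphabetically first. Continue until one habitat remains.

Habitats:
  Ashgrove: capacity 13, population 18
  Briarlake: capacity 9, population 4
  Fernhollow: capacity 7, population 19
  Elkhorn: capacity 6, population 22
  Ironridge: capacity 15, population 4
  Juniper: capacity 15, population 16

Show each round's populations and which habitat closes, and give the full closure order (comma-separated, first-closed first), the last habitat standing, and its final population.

Round 1: Ashgrove=18 Briarlake=4 Elkhorn=22 Fernhollow=19 Ironridge=4 Juniper=16 → close Elkhorn (overflow 16)
  22÷5 = 4 each, +1 to first 2
Round 2: Ashgrove=23 Briarlake=9 Fernhollow=23 Ironridge=8 Juniper=20 → close Fernhollow (overflow 16)
  23÷4 = 5 each, +1 to first 3
Round 3: Ashgrove=29 Briarlake=15 Ironridge=14 Juniper=25 → close Ashgrove (overflow 16)
  29÷3 = 9 each, +1 to first 2
Round 4: Briarlake=25 Ironridge=24 Juniper=34 → close Juniper (overflow 19)
  34÷2 = 17 each, +1 to first 0
Round 5: Briarlake=42 Ironridge=41 → close Briarlake (overflow 33)
  42÷1 = 42 each, +1 to first 0

Closure order: Elkhorn, Fernhollow, Ashgrove, Juniper, Briarlake
Last habitat: Ironridge with 83 animals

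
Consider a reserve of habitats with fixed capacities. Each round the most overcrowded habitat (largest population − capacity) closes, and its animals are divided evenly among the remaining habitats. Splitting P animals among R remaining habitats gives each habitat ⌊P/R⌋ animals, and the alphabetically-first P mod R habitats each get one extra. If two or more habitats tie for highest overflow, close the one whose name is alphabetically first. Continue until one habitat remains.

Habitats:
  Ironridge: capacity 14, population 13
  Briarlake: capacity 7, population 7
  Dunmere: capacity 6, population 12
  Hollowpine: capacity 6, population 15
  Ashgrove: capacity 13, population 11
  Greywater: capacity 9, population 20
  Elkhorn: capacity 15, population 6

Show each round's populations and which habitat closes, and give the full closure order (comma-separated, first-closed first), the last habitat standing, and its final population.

Round 1: Ashgrove=11 Briarlake=7 Dunmere=12 Elkhorn=6 Greywater=20 Hollowpine=15 Ironridge=13 → close Greywater (overflow 11)
  20÷6 = 3 each, +1 to first 2
Round 2: Ashgrove=15 Briarlake=11 Dunmere=15 Elkhorn=9 Hollowpine=18 Ironridge=16 → close Hollowpine (overflow 12)
  18÷5 = 3 each, +1 to first 3
Round 3: Ashgrove=19 Briarlake=15 Dunmere=19 Elkhorn=12 Ironridge=19 → close Dunmere (overflow 13)
  19÷4 = 4 each, +1 to first 3
Round 4: Ashgrove=24 Briarlake=20 Elkhorn=17 Ironridge=23 → close Briarlake (overflow 13)
  20÷3 = 6 each, +1 to first 2
Round 5: Ashgrove=31 Elkhorn=24 Ironridge=29 → close Ashgrove (overflow 18)
  31÷2 = 15 each, +1 to first 1
Round 6: Elkhorn=40 Ironridge=44 → close Ironridge (overflow 30)
  44÷1 = 44 each, +1 to first 0

Closure order: Greywater, Hollowpine, Dunmere, Briarlake, Ashgrove, Ironridge
Last habitat: Elkhorn with 84 animals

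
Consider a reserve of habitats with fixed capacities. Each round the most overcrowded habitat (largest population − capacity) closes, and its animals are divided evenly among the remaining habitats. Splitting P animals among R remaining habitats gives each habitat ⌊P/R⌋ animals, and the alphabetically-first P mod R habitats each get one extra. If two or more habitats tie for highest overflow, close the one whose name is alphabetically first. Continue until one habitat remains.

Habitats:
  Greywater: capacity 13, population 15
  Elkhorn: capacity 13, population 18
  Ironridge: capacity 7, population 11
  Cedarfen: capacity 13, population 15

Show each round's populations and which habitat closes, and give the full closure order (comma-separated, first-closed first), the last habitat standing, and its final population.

Round 1: Cedarfen=15 Elkhorn=18 Greywater=15 Ironridge=11 → close Elkhorn (overflow 5)
  18÷3 = 6 each, +1 to first 0
Round 2: Cedarfen=21 Greywater=21 Ironridge=17 → close Ironridge (overflow 10)
  17÷2 = 8 each, +1 to first 1
Round 3: Cedarfen=30 Greywater=29 → close Cedarfen (overflow 17)
  30÷1 = 30 each, +1 to first 0

Closure order: Elkhorn, Ironridge, Cedarfen
Last habitat: Greywater with 59 animals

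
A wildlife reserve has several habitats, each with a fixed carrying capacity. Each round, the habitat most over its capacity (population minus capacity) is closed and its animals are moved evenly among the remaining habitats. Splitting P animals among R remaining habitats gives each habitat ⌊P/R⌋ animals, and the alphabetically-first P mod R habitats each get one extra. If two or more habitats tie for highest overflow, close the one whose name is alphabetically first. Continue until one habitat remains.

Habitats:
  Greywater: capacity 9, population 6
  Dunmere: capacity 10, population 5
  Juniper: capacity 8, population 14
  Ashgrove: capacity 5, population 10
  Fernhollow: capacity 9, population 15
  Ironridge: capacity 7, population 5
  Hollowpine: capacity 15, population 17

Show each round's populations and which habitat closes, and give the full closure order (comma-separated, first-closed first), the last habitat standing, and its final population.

Closure order: Fernhollow, Ashgrove, Juniper, Hollowpine, Greywater, Dunmere
Last habitat: Ironridge with 72 animals

Round 1: Ashgrove=10 Dunmere=5 Fernhollow=15 Greywater=6 Hollowpine=17 Ironridge=5 Juniper=14 → close Fernhollow (overflow 6)
  15÷6 = 2 each, +1 to first 3
Round 2: Ashgrove=13 Dunmere=8 Greywater=9 Hollowpine=19 Ironridge=7 Juniper=16 → close Ashgrove (overflow 8)
  13÷5 = 2 each, +1 to first 3
Round 3: Dunmere=11 Greywater=12 Hollowpine=22 Ironridge=9 Juniper=18 → close Juniper (overflow 10)
  18÷4 = 4 each, +1 to first 2
Round 4: Dunmere=16 Greywater=17 Hollowpine=26 Ironridge=13 → close Hollowpine (overflow 11)
  26÷3 = 8 each, +1 to first 2
Round 5: Dunmere=25 Greywater=26 Ironridge=21 → close Greywater (overflow 17)
  26÷2 = 13 each, +1 to first 0
Round 6: Dunmere=38 Ironridge=34 → close Dunmere (overflow 28)
  38÷1 = 38 each, +1 to first 0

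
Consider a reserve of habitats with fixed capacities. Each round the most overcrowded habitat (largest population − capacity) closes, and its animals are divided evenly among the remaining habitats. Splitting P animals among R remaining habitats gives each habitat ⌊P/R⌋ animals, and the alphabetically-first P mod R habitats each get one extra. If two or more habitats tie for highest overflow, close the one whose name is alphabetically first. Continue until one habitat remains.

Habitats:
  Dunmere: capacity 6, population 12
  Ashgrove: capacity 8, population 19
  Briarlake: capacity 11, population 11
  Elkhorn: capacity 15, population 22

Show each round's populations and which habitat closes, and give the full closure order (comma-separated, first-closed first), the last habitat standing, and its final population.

Closure order: Ashgrove, Elkhorn, Dunmere
Last habitat: Briarlake with 64 animals

Round 1: Ashgrove=19 Briarlake=11 Dunmere=12 Elkhorn=22 → close Ashgrove (overflow 11)
  19÷3 = 6 each, +1 to first 1
Round 2: Briarlake=18 Dunmere=18 Elkhorn=28 → close Elkhorn (overflow 13)
  28÷2 = 14 each, +1 to first 0
Round 3: Briarlake=32 Dunmere=32 → close Dunmere (overflow 26)
  32÷1 = 32 each, +1 to first 0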